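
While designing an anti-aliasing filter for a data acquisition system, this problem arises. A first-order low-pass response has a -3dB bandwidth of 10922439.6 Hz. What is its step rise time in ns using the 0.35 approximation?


Rise time from bandwidth relationship:
tr = 0.35 / BW
   = 0.35 / 10922439.6
   = 3.204412318e-08 s
   = 32.0441 ns

32.0441 ns


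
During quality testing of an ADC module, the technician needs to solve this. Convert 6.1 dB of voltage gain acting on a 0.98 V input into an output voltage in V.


Output voltage from dB gain:
V_out = V_in * 10^(gain_dB / 20)
      = 0.98 * 10^(6.1 / 20)
      = 0.98 * 2.018366
      = 1.978 V

1.978 V


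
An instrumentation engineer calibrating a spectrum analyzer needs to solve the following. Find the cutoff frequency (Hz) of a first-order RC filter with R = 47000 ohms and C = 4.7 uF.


Cutoff frequency of a first-order RC filter:
fc = 1 / (2 * pi * R * C)
C = 4.7 uF = 4.7e-06 F
fc = 1 / (2 * pi * 47000 * 4.7e-06)
   = 1 / 1.387955634356
   = 0.720484 Hz

0.720484 Hz


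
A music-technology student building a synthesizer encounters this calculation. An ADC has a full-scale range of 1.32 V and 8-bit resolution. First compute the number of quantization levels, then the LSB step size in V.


Step 1 — number of quantization levels:
L = 2^N = 2^8 = 256

Step 2 — LSB step size:
delta = Vfs / L
      = 1.32 / 256
      = 0.00515625 V

Levels = 256; step size = 0.00515625 V


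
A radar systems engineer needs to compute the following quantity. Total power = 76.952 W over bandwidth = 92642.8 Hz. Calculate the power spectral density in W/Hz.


Power spectral density:
PSD = P / BW
    = 76.952 / 92642.8
    = 0.00083063 W/Hz

0.00083063 W/Hz


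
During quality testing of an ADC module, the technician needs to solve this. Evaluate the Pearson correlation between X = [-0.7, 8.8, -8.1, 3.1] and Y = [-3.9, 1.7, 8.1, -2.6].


Pearson correlation coefficient (population):
r = cov(X,Y) / (std(X) * std(Y))
Mean X = 0.775, Mean Y = 0.825
Cov(X,Y) = -14.634375
Std(X) = 6.138964, Std(Y) = 4.683682
r = -0.509

-0.509


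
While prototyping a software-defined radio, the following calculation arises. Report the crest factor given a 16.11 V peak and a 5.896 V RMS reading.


Crest factor is the ratio of peak to RMS:
CF = V_peak / V_rms
   = 16.11 / 5.896
   = 2.7324

2.7324


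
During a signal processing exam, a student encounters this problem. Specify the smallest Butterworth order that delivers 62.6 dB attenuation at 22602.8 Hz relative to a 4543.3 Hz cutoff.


Butterworth filter order formula:
n = log10(10^(A/10) - 1) / (2 * log10(f_stop/f_pass))
10^(62.6/10) - 1 = 1819699.8586
f_stop/f_pass = 22602.8 / 4543.3 = 4.975
n = 4.492 -> ceil = 5

5


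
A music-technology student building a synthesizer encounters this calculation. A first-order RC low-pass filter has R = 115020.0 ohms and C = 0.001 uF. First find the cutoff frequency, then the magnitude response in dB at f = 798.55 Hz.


Step 1 — cutoff frequency:
fc = 1 / (2*pi*R*C)
C = 0.001 uF = 1e-09 F
fc = 1 / (2*pi*115020.0*1e-09)
   = 1383.715 Hz

Step 2 — magnitude at f = 798.55 Hz:
|H(f)| = 1 / sqrt(1 + (f/fc)^2)
f/fc = 798.55 / 1383.715 = 0.577106
|H| = 1 / sqrt(1 + 0.333051) = 0.8661171
|H|_dB = 20*log10(0.8661171) = -1.25 dB

fc = 1383.715 Hz; |H(798.55 Hz)| = -1.25 dB


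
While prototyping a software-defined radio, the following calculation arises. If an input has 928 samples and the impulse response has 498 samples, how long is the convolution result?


Linear convolution output length:
L = N + M - 1
  = 928 + 498 - 1
  = 1425 samples

1425


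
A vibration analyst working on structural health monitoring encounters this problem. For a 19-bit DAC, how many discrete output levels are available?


Number of quantization levels = 2^N
= 2^19
= 524288

524288


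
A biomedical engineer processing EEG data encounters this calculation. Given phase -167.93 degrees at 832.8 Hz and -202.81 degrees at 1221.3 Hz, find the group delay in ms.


Group delay from phase difference:
tau = -d(phi)/d(omega)
d(phi) = -34.88 deg = -0.608771 rad
d(omega) = 2*pi*(1221.3 - 832.8) = 2441.0175 rad/s
tau = -(-0.608771) / 2441.0175
    = 0.2494 ms

0.2494 ms


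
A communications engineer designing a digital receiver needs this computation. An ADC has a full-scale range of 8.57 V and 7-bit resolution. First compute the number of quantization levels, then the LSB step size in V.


Step 1 — number of quantization levels:
L = 2^N = 2^7 = 128

Step 2 — LSB step size:
delta = Vfs / L
      = 8.57 / 128
      = 0.06695313 V

Levels = 128; step size = 0.06695313 V


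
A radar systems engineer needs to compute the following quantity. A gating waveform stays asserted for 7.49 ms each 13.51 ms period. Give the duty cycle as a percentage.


Duty cycle as a percentage:
DC = (t_on / T) * 100
   = (7.49 / 13.51) * 100
   = 0.554404 * 100
   = 55.44 %

55.44 %


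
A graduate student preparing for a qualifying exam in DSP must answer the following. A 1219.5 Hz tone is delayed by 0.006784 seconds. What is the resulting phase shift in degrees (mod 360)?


Phase shift from frequency and time delay:
phi = 360 * f * t_delay
    = 360 * 1219.5 * 0.006784
    = 2978.31 degrees
    mod 360 = 98.31 degrees

98.31 degrees


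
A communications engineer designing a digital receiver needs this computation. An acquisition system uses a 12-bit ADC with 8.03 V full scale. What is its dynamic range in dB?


Dynamic range from full-scale to LSB:
V_min = V_max / 2^bits = 8.03 / 2^12
DR = 20 * log10(V_max / V_min)
   = 20 * log10(2^12)
   = 20 * 12 * log10(2)
   = 72.25 dB

72.25 dB


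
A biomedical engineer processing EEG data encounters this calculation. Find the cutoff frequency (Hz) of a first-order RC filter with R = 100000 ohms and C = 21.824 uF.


Cutoff frequency of a first-order RC filter:
fc = 1 / (2 * pi * R * C)
C = 21.824 uF = 2.1824e-05 F
fc = 1 / (2 * pi * 100000 * 2.1824e-05)
   = 1 / 13.712423614389
   = 0.072927 Hz

0.072927 Hz


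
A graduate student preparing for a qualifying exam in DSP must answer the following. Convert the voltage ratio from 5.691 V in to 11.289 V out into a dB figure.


Voltage gain in dB:
G = 20 * log10(Vout / Vin)
  = 20 * log10(11.289 / 5.691)
  = 20 * log10(1.983658)
  = 20 * 0.297467
  = 5.95 dB

5.95 dB


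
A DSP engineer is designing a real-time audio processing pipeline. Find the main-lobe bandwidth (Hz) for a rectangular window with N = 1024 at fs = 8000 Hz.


Main lobe width for a rectangular window:
Width = 2 * fs / N
      = 2 * 8000 / 1024
      = 16000 / 1024
      = 15.625 Hz

15.625 Hz


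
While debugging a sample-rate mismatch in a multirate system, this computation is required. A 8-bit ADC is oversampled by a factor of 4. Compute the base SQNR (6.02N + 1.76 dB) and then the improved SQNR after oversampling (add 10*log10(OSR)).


Step 1 — baseline SQNR at Nyquist:
SQNR_base = 6.02*N + 1.76
          = 6.02*8 + 1.76
          = 49.92 dB

Step 2 — oversampling processing gain:
G = 10*log10(OSR) = 10*log10(4) = 6.02 dB

Step 3 — total:
SQNR_total = 49.92 + 6.02 = 55.94 dB

Base SQNR = 49.92 dB; oversampled SQNR = 55.94 dB


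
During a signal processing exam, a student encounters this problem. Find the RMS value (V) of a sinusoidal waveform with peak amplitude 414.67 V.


RMS voltage for a sinusoidal waveform:
V_rms = V_peak / sqrt(2)
      = 414.67 / 1.414214
      = 293.216 V

293.216 V


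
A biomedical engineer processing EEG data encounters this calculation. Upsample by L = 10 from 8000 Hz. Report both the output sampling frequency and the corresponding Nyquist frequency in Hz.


Step 1 — output sample rate after interpolation by L:
fs_out = L * fs_in = 10 * 8000 = 80000 Hz

Step 2 — Nyquist frequency of the output stream:
f_Nyq = fs_out / 2 = 80000 / 2 = 40000.0 Hz

fs_out = 80000 Hz; f_Nyquist = 40000.0 Hz


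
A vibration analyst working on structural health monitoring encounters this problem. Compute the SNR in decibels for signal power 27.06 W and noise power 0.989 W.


SNR in decibels:
SNR = 10 * log10(Ps / Pn)
    = 10 * log10(27.06 / 0.989)
    = 10 * log10(27.361)
    = 10 * 1.4371
    = 14.37 dB

14.37 dB


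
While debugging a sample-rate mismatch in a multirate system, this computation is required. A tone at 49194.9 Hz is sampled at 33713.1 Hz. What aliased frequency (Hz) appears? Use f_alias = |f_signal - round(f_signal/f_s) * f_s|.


Compute the nearest integer multiple of fs to the signal:
n = round(49194.9 / 33713.1) = 1
f_alias = |49194.9 - 1 * 33713.1|
        = |49194.9 - 33713.1|
        = 15481.8 Hz

15481.8


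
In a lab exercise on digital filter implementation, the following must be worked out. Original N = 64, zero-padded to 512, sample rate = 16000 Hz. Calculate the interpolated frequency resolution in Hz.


Frequency resolution after zero-padding:
N_padded = 64 * 8 = 512
df = fs / N_padded
   = 16000 / 512
   = 31.25 Hz

31.25 Hz


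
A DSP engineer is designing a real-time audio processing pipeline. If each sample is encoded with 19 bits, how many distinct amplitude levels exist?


Number of quantization levels = 2^N
= 2^19
= 524288

524288


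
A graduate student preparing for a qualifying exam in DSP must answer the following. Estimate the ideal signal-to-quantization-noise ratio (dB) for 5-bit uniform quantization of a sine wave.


Theoretical SNR for a full-scale sinusoid:
SNR = 6.02 * N + 1.76
    = 6.02 * 5 + 1.76
    = 30.1 + 1.76
    = 31.86 dB

31.86 dB


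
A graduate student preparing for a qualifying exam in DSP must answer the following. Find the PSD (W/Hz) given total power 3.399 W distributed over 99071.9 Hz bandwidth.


Power spectral density:
PSD = P / BW
    = 3.399 / 99071.9
    = 3.431e-05 W/Hz

3.431e-05 W/Hz


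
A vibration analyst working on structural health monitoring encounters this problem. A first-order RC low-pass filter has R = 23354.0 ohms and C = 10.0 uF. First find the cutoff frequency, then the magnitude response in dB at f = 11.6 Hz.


Step 1 — cutoff frequency:
fc = 1 / (2*pi*R*C)
C = 10.0 uF = 1e-05 F
fc = 1 / (2*pi*23354.0*1e-05)
   = 0.681489 Hz

Step 2 — magnitude at f = 11.6 Hz:
|H(f)| = 1 / sqrt(1 + (f/fc)^2)
f/fc = 11.6 / 0.681489 = 17.021551
|H| = 1 / sqrt(1 + 289.733198) = 0.0586479
|H|_dB = 20*log10(0.0586479) = -24.63 dB

fc = 0.681489 Hz; |H(11.6 Hz)| = -24.63 dB


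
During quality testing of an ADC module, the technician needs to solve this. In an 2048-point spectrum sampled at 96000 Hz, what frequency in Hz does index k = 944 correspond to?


Frequency of DFT bin k:
f_k = k * fs / N
    = 944 * 96000 / 2048
    = 90624000 / 2048
    = 44250.0 Hz

44250.0 Hz


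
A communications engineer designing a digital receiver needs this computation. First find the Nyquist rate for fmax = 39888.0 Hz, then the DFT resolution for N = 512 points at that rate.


Step 1 — Nyquist sampling rate:
fs = 2 * fmax = 2 * 39888.0 = 79776.0 Hz

Step 2 — DFT bin spacing:
df = fs / N = 79776.0 / 512 = 155.8125 Hz

155.8125 Hz


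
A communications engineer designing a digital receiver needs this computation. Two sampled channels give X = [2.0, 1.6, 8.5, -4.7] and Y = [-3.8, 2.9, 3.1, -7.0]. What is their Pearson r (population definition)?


Pearson correlation coefficient (population):
r = cov(X,Y) / (std(X) * std(Y))
Mean X = 1.85, Mean Y = -1.2
Cov(X,Y) = 16.2925
Std(X) = 4.669315, Std(Y) = 4.350287
r = 0.8021

0.8021


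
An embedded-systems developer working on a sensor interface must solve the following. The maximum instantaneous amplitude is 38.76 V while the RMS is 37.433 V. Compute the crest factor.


Crest factor is the ratio of peak to RMS:
CF = V_peak / V_rms
   = 38.76 / 37.433
   = 1.0355

1.0355


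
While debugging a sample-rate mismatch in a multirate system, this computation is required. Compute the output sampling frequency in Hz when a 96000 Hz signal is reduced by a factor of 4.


Decimation reduces the sample rate:
fs_out = fs_in / M
       = 96000 / 4
       = 24000.0 Hz

24000.0 Hz


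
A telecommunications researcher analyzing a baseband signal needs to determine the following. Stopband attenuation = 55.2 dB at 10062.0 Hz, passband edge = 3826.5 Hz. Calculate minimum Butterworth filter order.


Butterworth filter order formula:
n = log10(10^(A/10) - 1) / (2 * log10(f_stop/f_pass))
10^(55.2/10) - 1 = 331130.1215
f_stop/f_pass = 10062.0 / 3826.5 = 2.6296
n = 6.5733 -> ceil = 7

7


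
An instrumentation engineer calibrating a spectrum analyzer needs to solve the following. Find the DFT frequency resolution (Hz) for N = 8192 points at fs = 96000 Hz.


DFT frequency resolution:
df = fs / N
   = 96000 / 8192
   = 11.7188 Hz

11.7188 Hz


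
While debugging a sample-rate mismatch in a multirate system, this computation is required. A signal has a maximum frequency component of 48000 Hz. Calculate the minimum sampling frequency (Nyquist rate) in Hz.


The Nyquist rate is twice the maximum frequency component.
fs_min = 2 * fmax
      = 2 * 48000
      = 96000 Hz

96000


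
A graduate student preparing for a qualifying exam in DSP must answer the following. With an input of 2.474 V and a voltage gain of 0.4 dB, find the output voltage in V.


Output voltage from dB gain:
V_out = V_in * 10^(gain_dB / 20)
      = 2.474 * 10^(0.4 / 20)
      = 2.474 * 1.047129
      = 2.5906 V

2.5906 V


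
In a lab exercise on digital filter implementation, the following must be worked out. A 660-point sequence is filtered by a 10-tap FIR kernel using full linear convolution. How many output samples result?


Linear convolution output length:
L = N + M - 1
  = 660 + 10 - 1
  = 669 samples

669


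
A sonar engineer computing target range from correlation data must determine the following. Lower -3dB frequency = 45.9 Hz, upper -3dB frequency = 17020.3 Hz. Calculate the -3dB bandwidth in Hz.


Bandwidth is the difference of -3dB frequencies:
BW = f_high - f_low
   = 17020.3 - 45.9
   = 16974.4 Hz

16974.4 Hz


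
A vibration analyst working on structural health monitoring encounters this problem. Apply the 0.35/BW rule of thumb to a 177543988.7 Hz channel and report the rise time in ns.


Rise time from bandwidth relationship:
tr = 0.35 / BW
   = 0.35 / 177543988.7
   = 1.971342441e-09 s
   = 1.9713 ns

1.9713 ns


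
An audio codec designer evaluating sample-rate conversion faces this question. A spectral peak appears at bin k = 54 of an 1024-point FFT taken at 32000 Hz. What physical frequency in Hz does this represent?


Frequency of DFT bin k:
f_k = k * fs / N
    = 54 * 32000 / 1024
    = 1728000 / 1024
    = 1687.5 Hz

1687.5 Hz


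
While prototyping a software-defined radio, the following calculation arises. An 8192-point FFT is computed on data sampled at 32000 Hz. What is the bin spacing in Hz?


DFT frequency resolution:
df = fs / N
   = 32000 / 8192
   = 3.9062 Hz

3.9062 Hz


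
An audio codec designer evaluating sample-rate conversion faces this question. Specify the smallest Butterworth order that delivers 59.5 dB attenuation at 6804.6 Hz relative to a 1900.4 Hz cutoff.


Butterworth filter order formula:
n = log10(10^(A/10) - 1) / (2 * log10(f_stop/f_pass))
10^(59.5/10) - 1 = 891249.9381
f_stop/f_pass = 6804.6 / 1900.4 = 3.5806
n = 5.3704 -> ceil = 6

6


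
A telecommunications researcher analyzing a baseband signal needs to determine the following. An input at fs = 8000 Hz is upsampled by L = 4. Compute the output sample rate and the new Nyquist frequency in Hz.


Step 1 — output sample rate after interpolation by L:
fs_out = L * fs_in = 4 * 8000 = 32000 Hz

Step 2 — Nyquist frequency of the output stream:
f_Nyq = fs_out / 2 = 32000 / 2 = 16000.0 Hz

fs_out = 32000 Hz; f_Nyquist = 16000.0 Hz


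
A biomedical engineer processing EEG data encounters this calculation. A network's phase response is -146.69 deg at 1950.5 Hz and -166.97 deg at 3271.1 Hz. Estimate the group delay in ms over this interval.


Group delay from phase difference:
tau = -d(phi)/d(omega)
d(phi) = -20.28 deg = -0.353953 rad
d(omega) = 2*pi*(3271.1 - 1950.5) = 8297.5745 rad/s
tau = -(-0.353953) / 8297.5745
    = 0.0427 ms

0.0427 ms


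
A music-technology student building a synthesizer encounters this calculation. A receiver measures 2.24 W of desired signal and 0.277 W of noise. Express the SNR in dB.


SNR in decibels:
SNR = 10 * log10(Ps / Pn)
    = 10 * log10(2.24 / 0.277)
    = 10 * log10(8.0866)
    = 10 * 0.9078
    = 9.08 dB

9.08 dB


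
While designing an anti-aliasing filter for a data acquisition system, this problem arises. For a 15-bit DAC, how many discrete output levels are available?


Number of quantization levels = 2^N
= 2^15
= 32768

32768


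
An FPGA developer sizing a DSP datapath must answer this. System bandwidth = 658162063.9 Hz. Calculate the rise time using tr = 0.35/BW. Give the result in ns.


Rise time from bandwidth relationship:
tr = 0.35 / BW
   = 0.35 / 658162063.9
   = 5.317839165e-10 s
   = 0.5318 ns

0.5318 ns


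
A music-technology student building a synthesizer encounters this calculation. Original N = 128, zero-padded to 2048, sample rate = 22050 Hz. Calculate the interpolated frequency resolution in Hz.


Frequency resolution after zero-padding:
N_padded = 128 * 16 = 2048
df = fs / N_padded
   = 22050 / 2048
   = 10.7666 Hz

10.7666 Hz


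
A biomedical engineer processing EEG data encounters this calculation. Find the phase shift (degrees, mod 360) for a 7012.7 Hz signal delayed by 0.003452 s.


Phase shift from frequency and time delay:
phi = 360 * f * t_delay
    = 360 * 7012.7 * 0.003452
    = 8714.82 degrees
    mod 360 = 74.82 degrees

74.82 degrees


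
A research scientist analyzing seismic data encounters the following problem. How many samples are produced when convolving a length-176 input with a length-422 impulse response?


Linear convolution output length:
L = N + M - 1
  = 176 + 422 - 1
  = 597 samples

597


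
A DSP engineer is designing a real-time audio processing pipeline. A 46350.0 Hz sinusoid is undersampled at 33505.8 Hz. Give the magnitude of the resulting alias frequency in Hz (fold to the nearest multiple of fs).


Compute the nearest integer multiple of fs to the signal:
n = round(46350.0 / 33505.8) = 1
f_alias = |46350.0 - 1 * 33505.8|
        = |46350.0 - 33505.8|
        = 12844.2 Hz

12844.2


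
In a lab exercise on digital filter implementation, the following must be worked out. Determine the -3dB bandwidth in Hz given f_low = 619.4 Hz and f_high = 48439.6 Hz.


Bandwidth is the difference of -3dB frequencies:
BW = f_high - f_low
   = 48439.6 - 619.4
   = 47820.2 Hz

47820.2 Hz


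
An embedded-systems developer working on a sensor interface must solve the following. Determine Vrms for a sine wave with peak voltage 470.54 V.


RMS voltage for a sinusoidal waveform:
V_rms = V_peak / sqrt(2)
      = 470.54 / 1.414214
      = 332.722 V

332.722 V


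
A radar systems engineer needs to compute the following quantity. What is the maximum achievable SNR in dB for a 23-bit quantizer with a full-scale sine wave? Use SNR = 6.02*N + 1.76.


Theoretical SNR for a full-scale sinusoid:
SNR = 6.02 * N + 1.76
    = 6.02 * 23 + 1.76
    = 138.46 + 1.76
    = 140.22 dB

140.22 dB


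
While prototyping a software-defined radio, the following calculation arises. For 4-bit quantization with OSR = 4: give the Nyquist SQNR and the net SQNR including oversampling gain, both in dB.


Step 1 — baseline SQNR at Nyquist:
SQNR_base = 6.02*N + 1.76
          = 6.02*4 + 1.76
          = 25.84 dB

Step 2 — oversampling processing gain:
G = 10*log10(OSR) = 10*log10(4) = 6.02 dB

Step 3 — total:
SQNR_total = 25.84 + 6.02 = 31.86 dB

Base SQNR = 25.84 dB; oversampled SQNR = 31.86 dB


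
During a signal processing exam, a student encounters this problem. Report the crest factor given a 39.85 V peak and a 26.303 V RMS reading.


Crest factor is the ratio of peak to RMS:
CF = V_peak / V_rms
   = 39.85 / 26.303
   = 1.515

1.515


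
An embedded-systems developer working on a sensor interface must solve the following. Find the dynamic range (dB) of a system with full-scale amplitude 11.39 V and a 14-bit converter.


Dynamic range from full-scale to LSB:
V_min = V_max / 2^bits = 11.39 / 2^14
DR = 20 * log10(V_max / V_min)
   = 20 * log10(2^14)
   = 20 * 14 * log10(2)
   = 84.29 dB

84.29 dB


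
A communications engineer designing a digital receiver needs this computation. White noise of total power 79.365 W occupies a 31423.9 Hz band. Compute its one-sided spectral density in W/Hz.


Power spectral density:
PSD = P / BW
    = 79.365 / 31423.9
    = 0.00252563 W/Hz

0.00252563 W/Hz


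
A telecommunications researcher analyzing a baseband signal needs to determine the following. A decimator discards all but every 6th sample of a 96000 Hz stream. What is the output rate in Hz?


Decimation reduces the sample rate:
fs_out = fs_in / M
       = 96000 / 6
       = 16000.0 Hz

16000.0 Hz


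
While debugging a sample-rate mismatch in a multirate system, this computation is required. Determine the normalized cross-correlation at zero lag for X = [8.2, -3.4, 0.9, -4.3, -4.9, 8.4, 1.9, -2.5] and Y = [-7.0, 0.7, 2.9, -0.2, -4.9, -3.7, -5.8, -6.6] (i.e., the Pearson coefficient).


Pearson correlation coefficient (population):
r = cov(X,Y) / (std(X) * std(Y))
Mean X = 0.5375, Mean Y = -3.075
Cov(X,Y) = -5.584688
Std(X) = 5.002734, Std(Y) = 3.485595
r = -0.3203

-0.3203


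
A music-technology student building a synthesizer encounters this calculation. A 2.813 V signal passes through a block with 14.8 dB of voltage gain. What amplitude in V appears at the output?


Output voltage from dB gain:
V_out = V_in * 10^(gain_dB / 20)
      = 2.813 * 10^(14.8 / 20)
      = 2.813 * 5.495409
      = 15.4586 V

15.4586 V


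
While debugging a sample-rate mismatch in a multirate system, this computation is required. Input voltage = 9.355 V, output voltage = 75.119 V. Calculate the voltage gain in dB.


Voltage gain in dB:
G = 20 * log10(Vout / Vin)
  = 20 * log10(75.119 / 9.355)
  = 20 * log10(8.029824)
  = 20 * 0.904706
  = 18.09 dB

18.09 dB


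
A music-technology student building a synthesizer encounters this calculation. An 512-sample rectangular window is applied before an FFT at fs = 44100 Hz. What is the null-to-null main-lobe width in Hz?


Main lobe width for a rectangular window:
Width = 2 * fs / N
      = 2 * 44100 / 512
      = 88200 / 512
      = 172.266 Hz

172.266 Hz


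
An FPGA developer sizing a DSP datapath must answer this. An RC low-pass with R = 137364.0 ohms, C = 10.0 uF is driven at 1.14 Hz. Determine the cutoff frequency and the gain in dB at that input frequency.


Step 1 — cutoff frequency:
fc = 1 / (2*pi*R*C)
C = 10.0 uF = 1e-05 F
fc = 1 / (2*pi*137364.0*1e-05)
   = 0.115864 Hz

Step 2 — magnitude at f = 1.14 Hz:
|H(f)| = 1 / sqrt(1 + (f/fc)^2)
f/fc = 1.14 / 0.115864 = 9.839122
|H| = 1 / sqrt(1 + 96.808322) = 0.1011142
|H|_dB = 20*log10(0.1011142) = -19.9 dB

fc = 0.115864 Hz; |H(1.14 Hz)| = -19.9 dB


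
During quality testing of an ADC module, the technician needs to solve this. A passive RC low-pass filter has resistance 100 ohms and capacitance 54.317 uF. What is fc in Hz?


Cutoff frequency of a first-order RC filter:
fc = 1 / (2 * pi * R * C)
C = 54.317 uF = 5.4317e-05 F
fc = 1 / (2 * pi * 100 * 5.4317e-05)
   = 1 / 0.034128377633007
   = 29.301129 Hz

29.301129 Hz


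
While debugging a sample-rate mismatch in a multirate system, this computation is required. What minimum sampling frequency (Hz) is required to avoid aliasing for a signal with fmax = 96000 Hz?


The Nyquist rate is twice the maximum frequency component.
fs_min = 2 * fmax
      = 2 * 96000
      = 192000 Hz

192000


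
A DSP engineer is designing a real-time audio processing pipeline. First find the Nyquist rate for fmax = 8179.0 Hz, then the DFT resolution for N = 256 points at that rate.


Step 1 — Nyquist sampling rate:
fs = 2 * fmax = 2 * 8179.0 = 16358.0 Hz

Step 2 — DFT bin spacing:
df = fs / N = 16358.0 / 256 = 63.8984 Hz

63.8984 Hz


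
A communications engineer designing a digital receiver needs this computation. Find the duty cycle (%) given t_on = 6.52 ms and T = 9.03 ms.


Duty cycle as a percentage:
DC = (t_on / T) * 100
   = (6.52 / 9.03) * 100
   = 0.722038 * 100
   = 72.2 %

72.2 %


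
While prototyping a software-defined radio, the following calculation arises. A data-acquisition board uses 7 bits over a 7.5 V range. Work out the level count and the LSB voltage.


Step 1 — number of quantization levels:
L = 2^N = 2^7 = 128

Step 2 — LSB step size:
delta = Vfs / L
      = 7.5 / 128
      = 0.05859375 V

Levels = 128; step size = 0.05859375 V


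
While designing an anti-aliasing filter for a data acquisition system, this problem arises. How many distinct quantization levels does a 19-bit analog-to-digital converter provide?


Number of quantization levels = 2^N
= 2^19
= 524288

524288


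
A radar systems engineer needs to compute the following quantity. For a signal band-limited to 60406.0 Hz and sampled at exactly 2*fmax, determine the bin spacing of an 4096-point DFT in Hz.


Step 1 — Nyquist sampling rate:
fs = 2 * fmax = 2 * 60406.0 = 120812.0 Hz

Step 2 — DFT bin spacing:
df = fs / N = 120812.0 / 4096 = 29.4951 Hz

29.4951 Hz


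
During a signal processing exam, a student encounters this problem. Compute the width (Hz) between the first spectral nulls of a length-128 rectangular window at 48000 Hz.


Main lobe width for a rectangular window:
Width = 2 * fs / N
      = 2 * 48000 / 128
      = 96000 / 128
      = 750.0 Hz

750.0 Hz


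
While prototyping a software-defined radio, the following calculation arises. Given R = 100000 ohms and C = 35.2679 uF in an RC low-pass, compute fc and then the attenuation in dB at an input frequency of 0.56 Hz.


Step 1 — cutoff frequency:
fc = 1 / (2*pi*R*C)
C = 35.2679 uF = 3.52679e-05 F
fc = 1 / (2*pi*100000*3.52679e-05)
   = 0.0451274 Hz

Step 2 — magnitude at f = 0.56 Hz:
|H(f)| = 1 / sqrt(1 + (f/fc)^2)
f/fc = 0.56 / 0.0451274 = 12.409312
|H| = 1 / sqrt(1 + 153.991024) = 0.0803243
|H|_dB = 20*log10(0.0803243) = -21.9 dB

fc = 0.0451274 Hz; |H(0.56 Hz)| = -21.9 dB


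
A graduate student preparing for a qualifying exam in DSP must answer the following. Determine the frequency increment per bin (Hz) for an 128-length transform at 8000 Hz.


DFT frequency resolution:
df = fs / N
   = 8000 / 128
   = 62.5 Hz

62.5 Hz


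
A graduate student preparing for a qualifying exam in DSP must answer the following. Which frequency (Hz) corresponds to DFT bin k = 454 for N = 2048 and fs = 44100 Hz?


Frequency of DFT bin k:
f_k = k * fs / N
    = 454 * 44100 / 2048
    = 20021400 / 2048
    = 9776.074 Hz

9776.074 Hz


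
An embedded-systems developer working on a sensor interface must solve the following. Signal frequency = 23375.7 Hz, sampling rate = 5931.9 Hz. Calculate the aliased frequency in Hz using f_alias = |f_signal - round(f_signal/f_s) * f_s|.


Compute the nearest integer multiple of fs to the signal:
n = round(23375.7 / 5931.9) = 4
f_alias = |23375.7 - 4 * 5931.9|
        = |23375.7 - 23727.6|
        = 351.9 Hz

351.9


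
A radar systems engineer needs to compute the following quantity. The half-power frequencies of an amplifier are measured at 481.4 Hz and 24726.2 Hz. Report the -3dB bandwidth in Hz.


Bandwidth is the difference of -3dB frequencies:
BW = f_high - f_low
   = 24726.2 - 481.4
   = 24244.8 Hz

24244.8 Hz


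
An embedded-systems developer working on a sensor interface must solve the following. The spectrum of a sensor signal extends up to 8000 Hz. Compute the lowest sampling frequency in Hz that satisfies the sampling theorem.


The Nyquist rate is twice the maximum frequency component.
fs_min = 2 * fmax
      = 2 * 8000
      = 16000 Hz

16000


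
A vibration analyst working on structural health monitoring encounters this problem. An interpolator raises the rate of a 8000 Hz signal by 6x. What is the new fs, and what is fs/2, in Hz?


Step 1 — output sample rate after interpolation by L:
fs_out = L * fs_in = 6 * 8000 = 48000 Hz

Step 2 — Nyquist frequency of the output stream:
f_Nyq = fs_out / 2 = 48000 / 2 = 24000.0 Hz

fs_out = 48000 Hz; f_Nyquist = 24000.0 Hz


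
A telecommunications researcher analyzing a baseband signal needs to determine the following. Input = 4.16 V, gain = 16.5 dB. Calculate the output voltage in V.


Output voltage from dB gain:
V_out = V_in * 10^(gain_dB / 20)
      = 4.16 * 10^(16.5 / 20)
      = 4.16 * 6.683439
      = 27.8031 V

27.8031 V


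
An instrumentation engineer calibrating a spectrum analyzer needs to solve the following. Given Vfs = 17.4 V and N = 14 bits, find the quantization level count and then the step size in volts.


Step 1 — number of quantization levels:
L = 2^N = 2^14 = 16384

Step 2 — LSB step size:
delta = Vfs / L
      = 17.4 / 16384
      = 0.00106201 V

Levels = 16384; step size = 0.00106201 V


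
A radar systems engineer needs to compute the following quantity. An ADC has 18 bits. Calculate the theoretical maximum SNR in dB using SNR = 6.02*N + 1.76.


Theoretical SNR for a full-scale sinusoid:
SNR = 6.02 * N + 1.76
    = 6.02 * 18 + 1.76
    = 108.36 + 1.76
    = 110.12 dB

110.12 dB


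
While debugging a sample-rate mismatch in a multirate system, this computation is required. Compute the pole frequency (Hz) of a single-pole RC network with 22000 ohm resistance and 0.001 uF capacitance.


Cutoff frequency of a first-order RC filter:
fc = 1 / (2 * pi * R * C)
C = 0.001 uF = 1e-09 F
fc = 1 / (2 * pi * 22000 * 1e-09)
   = 1 / 0.00013823007675795
   = 7234.315595 Hz

7234.315595 Hz


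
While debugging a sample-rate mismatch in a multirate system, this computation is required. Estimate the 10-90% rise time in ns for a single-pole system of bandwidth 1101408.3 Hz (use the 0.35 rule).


Rise time from bandwidth relationship:
tr = 0.35 / BW
   = 0.35 / 1101408.3
   = 3.177749795e-07 s
   = 317.775 ns

317.775 ns


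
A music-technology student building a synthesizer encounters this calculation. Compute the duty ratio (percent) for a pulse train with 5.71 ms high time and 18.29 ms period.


Duty cycle as a percentage:
DC = (t_on / T) * 100
   = (5.71 / 18.29) * 100
   = 0.312192 * 100
   = 31.22 %

31.22 %


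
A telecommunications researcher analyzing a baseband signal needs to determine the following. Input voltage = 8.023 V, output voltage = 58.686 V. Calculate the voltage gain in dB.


Voltage gain in dB:
G = 20 * log10(Vout / Vin)
  = 20 * log10(58.686 / 8.023)
  = 20 * log10(7.31472)
  = 20 * 0.864198
  = 17.28 dB

17.28 dB


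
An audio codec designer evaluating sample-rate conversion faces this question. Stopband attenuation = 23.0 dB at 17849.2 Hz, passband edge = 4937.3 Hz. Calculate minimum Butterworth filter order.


Butterworth filter order formula:
n = log10(10^(A/10) - 1) / (2 * log10(f_stop/f_pass))
10^(23.0/10) - 1 = 198.5262
f_stop/f_pass = 17849.2 / 4937.3 = 3.6152
n = 2.0585 -> ceil = 3

3


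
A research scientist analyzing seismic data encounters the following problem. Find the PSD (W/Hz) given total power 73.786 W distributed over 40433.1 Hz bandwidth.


Power spectral density:
PSD = P / BW
    = 73.786 / 40433.1
    = 0.00182489 W/Hz

0.00182489 W/Hz


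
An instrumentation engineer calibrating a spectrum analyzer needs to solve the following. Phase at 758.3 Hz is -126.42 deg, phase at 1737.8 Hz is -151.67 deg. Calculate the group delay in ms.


Group delay from phase difference:
tau = -d(phi)/d(omega)
d(phi) = -25.25 deg = -0.440696 rad
d(omega) = 2*pi*(1737.8 - 758.3) = 6154.38 rad/s
tau = -(-0.440696) / 6154.38
    = 0.0716 ms

0.0716 ms


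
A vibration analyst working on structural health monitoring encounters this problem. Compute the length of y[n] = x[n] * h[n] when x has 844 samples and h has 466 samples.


Linear convolution output length:
L = N + M - 1
  = 844 + 466 - 1
  = 1309 samples

1309


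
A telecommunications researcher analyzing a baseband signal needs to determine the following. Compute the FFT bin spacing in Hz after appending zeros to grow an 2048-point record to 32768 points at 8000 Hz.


Frequency resolution after zero-padding:
N_padded = 2048 * 16 = 32768
df = fs / N_padded
   = 8000 / 32768
   = 0.2441 Hz

0.2441 Hz


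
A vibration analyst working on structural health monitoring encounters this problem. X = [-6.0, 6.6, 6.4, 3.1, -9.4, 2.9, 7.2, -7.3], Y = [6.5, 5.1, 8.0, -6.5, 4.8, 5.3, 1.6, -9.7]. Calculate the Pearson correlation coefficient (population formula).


Pearson correlation coefficient (population):
r = cov(X,Y) / (std(X) * std(Y))
Mean X = 0.4375, Mean Y = 1.8875
Cov(X,Y) = 8.960469
Std(X) = 6.427468, Std(Y) = 6.059999
r = 0.23

0.23


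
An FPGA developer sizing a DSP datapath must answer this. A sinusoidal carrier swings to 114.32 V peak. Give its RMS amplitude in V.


RMS voltage for a sinusoidal waveform:
V_rms = V_peak / sqrt(2)
      = 114.32 / 1.414214
      = 80.836 V

80.836 V


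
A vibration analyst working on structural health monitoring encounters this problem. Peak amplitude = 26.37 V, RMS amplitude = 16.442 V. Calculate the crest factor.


Crest factor is the ratio of peak to RMS:
CF = V_peak / V_rms
   = 26.37 / 16.442
   = 1.6038

1.6038


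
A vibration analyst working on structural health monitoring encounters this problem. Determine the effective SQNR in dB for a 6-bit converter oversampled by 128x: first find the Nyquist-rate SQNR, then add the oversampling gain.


Step 1 — baseline SQNR at Nyquist:
SQNR_base = 6.02*N + 1.76
          = 6.02*6 + 1.76
          = 37.88 dB

Step 2 — oversampling processing gain:
G = 10*log10(OSR) = 10*log10(128) = 21.07 dB

Step 3 — total:
SQNR_total = 37.88 + 21.07 = 58.95 dB

Base SQNR = 37.88 dB; oversampled SQNR = 58.95 dB


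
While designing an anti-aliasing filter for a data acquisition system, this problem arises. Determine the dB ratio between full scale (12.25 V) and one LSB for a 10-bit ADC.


Dynamic range from full-scale to LSB:
V_min = V_max / 2^bits = 12.25 / 2^10
DR = 20 * log10(V_max / V_min)
   = 20 * log10(2^10)
   = 20 * 10 * log10(2)
   = 60.21 dB

60.21 dB


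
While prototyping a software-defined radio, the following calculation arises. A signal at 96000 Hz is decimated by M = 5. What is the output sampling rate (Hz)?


Decimation reduces the sample rate:
fs_out = fs_in / M
       = 96000 / 5
       = 19200.0 Hz

19200.0 Hz


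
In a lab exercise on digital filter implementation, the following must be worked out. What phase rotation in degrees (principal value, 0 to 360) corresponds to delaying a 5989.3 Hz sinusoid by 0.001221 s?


Phase shift from frequency and time delay:
phi = 360 * f * t_delay
    = 360 * 5989.3 * 0.001221
    = 2632.66 degrees
    mod 360 = 112.66 degrees

112.66 degrees


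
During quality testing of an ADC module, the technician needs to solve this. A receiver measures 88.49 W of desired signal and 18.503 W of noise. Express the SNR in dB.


SNR in decibels:
SNR = 10 * log10(Ps / Pn)
    = 10 * log10(88.49 / 18.503)
    = 10 * log10(4.7825)
    = 10 * 0.6797
    = 6.8 dB

6.8 dB


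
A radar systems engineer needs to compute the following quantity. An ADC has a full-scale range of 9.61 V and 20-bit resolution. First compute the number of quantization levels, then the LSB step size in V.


Step 1 — number of quantization levels:
L = 2^N = 2^20 = 1048576

Step 2 — LSB step size:
delta = Vfs / L
      = 9.61 / 1048576
      = 9.16e-06 V

Levels = 1048576; step size = 9.16e-06 V


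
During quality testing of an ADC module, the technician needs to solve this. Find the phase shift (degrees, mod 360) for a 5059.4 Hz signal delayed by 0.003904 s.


Phase shift from frequency and time delay:
phi = 360 * f * t_delay
    = 360 * 5059.4 * 0.003904
    = 7110.68 degrees
    mod 360 = 270.68 degrees

270.68 degrees


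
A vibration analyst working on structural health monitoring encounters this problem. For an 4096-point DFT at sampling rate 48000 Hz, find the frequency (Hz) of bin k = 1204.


Frequency of DFT bin k:
f_k = k * fs / N
    = 1204 * 48000 / 4096
    = 57792000 / 4096
    = 14109.375 Hz

14109.375 Hz


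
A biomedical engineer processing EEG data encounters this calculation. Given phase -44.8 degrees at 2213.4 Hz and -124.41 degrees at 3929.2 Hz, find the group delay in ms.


Group delay from phase difference:
tau = -d(phi)/d(omega)
d(phi) = -79.61 deg = -1.389457 rad
d(omega) = 2*pi*(3929.2 - 2213.4) = 10780.6894 rad/s
tau = -(-1.389457) / 10780.6894
    = 0.1289 ms

0.1289 ms


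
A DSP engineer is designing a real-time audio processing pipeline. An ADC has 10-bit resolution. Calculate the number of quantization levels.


Number of quantization levels = 2^N
= 2^10
= 1024

1024


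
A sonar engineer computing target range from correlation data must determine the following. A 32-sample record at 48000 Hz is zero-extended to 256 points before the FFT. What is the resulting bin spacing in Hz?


Frequency resolution after zero-padding:
N_padded = 32 * 8 = 256
df = fs / N_padded
   = 48000 / 256
   = 187.5 Hz

187.5 Hz


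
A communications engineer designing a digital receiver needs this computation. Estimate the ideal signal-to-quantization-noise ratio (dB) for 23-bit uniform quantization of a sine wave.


Theoretical SNR for a full-scale sinusoid:
SNR = 6.02 * N + 1.76
    = 6.02 * 23 + 1.76
    = 138.46 + 1.76
    = 140.22 dB

140.22 dB


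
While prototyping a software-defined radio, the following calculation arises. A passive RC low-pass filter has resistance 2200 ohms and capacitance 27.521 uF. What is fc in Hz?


Cutoff frequency of a first-order RC filter:
fc = 1 / (2 * pi * R * C)
C = 27.521 uF = 2.7521e-05 F
fc = 1 / (2 * pi * 2200 * 2.7521e-05)
   = 1 / 0.38042299424556
   = 2.628653 Hz

2.628653 Hz


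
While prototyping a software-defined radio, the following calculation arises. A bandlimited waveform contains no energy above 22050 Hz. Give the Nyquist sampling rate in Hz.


The Nyquist rate is twice the maximum frequency component.
fs_min = 2 * fmax
      = 2 * 22050
      = 44100 Hz

44100


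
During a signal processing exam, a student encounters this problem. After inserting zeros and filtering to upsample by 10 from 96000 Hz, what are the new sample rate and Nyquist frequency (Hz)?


Step 1 — output sample rate after interpolation by L:
fs_out = L * fs_in = 10 * 96000 = 960000 Hz

Step 2 — Nyquist frequency of the output stream:
f_Nyq = fs_out / 2 = 960000 / 2 = 480000.0 Hz

fs_out = 960000 Hz; f_Nyquist = 480000.0 Hz


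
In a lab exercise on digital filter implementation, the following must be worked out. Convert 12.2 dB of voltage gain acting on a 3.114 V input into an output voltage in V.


Output voltage from dB gain:
V_out = V_in * 10^(gain_dB / 20)
      = 3.114 * 10^(12.2 / 20)
      = 3.114 * 4.073803
      = 12.6858 V

12.6858 V


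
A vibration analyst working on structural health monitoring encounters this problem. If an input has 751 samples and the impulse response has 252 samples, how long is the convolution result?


Linear convolution output length:
L = N + M - 1
  = 751 + 252 - 1
  = 1002 samples

1002


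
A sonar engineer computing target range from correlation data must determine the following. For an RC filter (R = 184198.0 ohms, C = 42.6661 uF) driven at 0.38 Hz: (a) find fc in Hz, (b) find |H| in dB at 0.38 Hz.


Step 1 — cutoff frequency:
fc = 1 / (2*pi*R*C)
C = 42.6661 uF = 4.26661e-05 F
fc = 1 / (2*pi*184198.0*4.26661e-05)
   = 0.0202513 Hz

Step 2 — magnitude at f = 0.38 Hz:
|H(f)| = 1 / sqrt(1 + (f/fc)^2)
f/fc = 0.38 / 0.0202513 = 18.764227
|H| = 1 / sqrt(1 + 352.096215) = 0.0532174
|H|_dB = 20*log10(0.0532174) = -25.48 dB

fc = 0.0202513 Hz; |H(0.38 Hz)| = -25.48 dB
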